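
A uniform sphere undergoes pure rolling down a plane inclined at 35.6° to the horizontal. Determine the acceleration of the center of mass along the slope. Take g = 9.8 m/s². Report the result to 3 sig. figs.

Here I = (2/5)MR², so the shape factor k = I/(MR²) = 0.4.
Along the incline Mg sinθ − f = Ma, and torque about the center fR = Iα = kMR²(a/R) gives f = kMa.
Eliminating f: Mg sinθ = (1+k)Ma, so a = g sinθ/(1+k) = 9.8 × sin35.6° / 1.4 ≈ 4.07 m/s².

a ≈ 4.07 m/s²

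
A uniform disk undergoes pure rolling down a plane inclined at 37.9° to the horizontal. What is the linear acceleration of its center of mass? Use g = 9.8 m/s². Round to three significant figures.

a ≈ 4.01 m/s²

For this body I = (1/2)MR², i.e. k = I/(MR²) = 0.5.
Newton's second law down the slope: Mg sinθ − f = Ma. The torque equation fR = Iα (with α = a/R) gives f = kMa.
Eliminating f: Mg sinθ = (1+k)Ma, so a = g sinθ/(1+k) = 9.8 × sin37.9° / 1.5 ≈ 4.01 m/s².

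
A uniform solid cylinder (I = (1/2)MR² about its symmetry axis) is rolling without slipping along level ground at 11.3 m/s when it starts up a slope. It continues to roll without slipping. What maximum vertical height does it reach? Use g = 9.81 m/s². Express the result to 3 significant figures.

With I = (1/2)MR², the ratio k = I/(MR²) is 0.5.
Pure rolling means v = ωR; then KE = ½Mv² + ½I(v/R)² = ½(1+k)Mv² = (3/4)Mv².
At the top the kinetic energy is zero, so (3/4)Mv₀² = Mgh.
Thus h = (1+k)v₀²/(2g) = 1.5 × 11.3² / (2 × 9.81) ≈ 9.76 m.

h ≈ 9.76 m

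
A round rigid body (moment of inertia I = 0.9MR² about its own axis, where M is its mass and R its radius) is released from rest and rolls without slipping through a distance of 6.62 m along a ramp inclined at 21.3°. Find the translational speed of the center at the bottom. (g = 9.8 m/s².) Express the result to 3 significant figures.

v ≈ 4.98 m/s

The moment of inertia is 0.9MR², giving k ≡ I/(MR²) = 0.9.
Rolling without slipping gives ω = v/R, so the total kinetic energy is ½Mv² + ½Iω² = ½(1+k)Mv² = (19/20)Mv².
The vertical drop is h = L sinθ = 6.62 × sin21.3° = 2.405 m.
Energy conservation: Mgh = (19/20)Mv², so v = √(2gh/(1+k)) = √(2 × 9.8 × 2.405 / 1.9) ≈ 4.98 m/s.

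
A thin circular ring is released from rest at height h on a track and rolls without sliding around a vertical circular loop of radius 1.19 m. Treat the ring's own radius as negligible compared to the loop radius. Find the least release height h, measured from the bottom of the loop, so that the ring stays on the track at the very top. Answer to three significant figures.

With I = MR², the ratio k = I/(MR²) is 1.
At the top, contact is just lost when gravity alone supplies the centripetal force: Mg = Mv_top²/r, i.e. v_top² = gr.
With ω = v/R, the kinetic energy at speed v is ½(1+k)Mv² = Mv².
Energy conservation from release (height h) to the top (height 2r): Mgh = Mg(2r) + M·gr.
Thus h_min = 2r + (1+k)r/2 = r(2 + 2/2) = 1.19 × 3 ≈ 3.57 m.

h_min ≈ 3.57 m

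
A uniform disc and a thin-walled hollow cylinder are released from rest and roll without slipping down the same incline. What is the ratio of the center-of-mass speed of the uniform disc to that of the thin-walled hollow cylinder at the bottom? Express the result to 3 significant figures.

v_ratio ≈ 1.15

Each satisfies Mgh = ½(1+k)Mv² with k = I/(MR²), so v ∝ 1/√(1+k).
For the uniform disc k = 0.5; for the thin-walled hollow cylinder k = 1.
v₁/v₂ = √((1+k₂)/(1+k₁)) = √(2/1.5) ≈ 1.15.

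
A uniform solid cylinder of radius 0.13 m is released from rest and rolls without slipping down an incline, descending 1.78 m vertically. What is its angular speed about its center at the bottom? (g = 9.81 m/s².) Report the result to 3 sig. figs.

ω ≈ 37.1 rad/s

With I = (1/2)MR², the ratio k = I/(MR²) is 0.5.
The rolling condition ω = v/R makes the rotational term ½I(v/R)² = ½kMv², so KE_total = ½(1+k)Mv² = (3/4)Mv².
Energy conservation Mgh = ½(1+k)Mv² gives v = √(2gh/(1+k)) = √(2 × 9.81 × 1.78 / 1.5) = 4.825 m/s.
Then ω = v/R = 4.825 / 0.13 ≈ 37.1 rad/s.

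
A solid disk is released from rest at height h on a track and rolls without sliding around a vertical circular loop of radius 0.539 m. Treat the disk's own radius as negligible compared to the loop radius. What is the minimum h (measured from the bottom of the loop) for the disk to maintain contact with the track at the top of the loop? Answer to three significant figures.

For this body I = (1/2)MR², i.e. k = I/(MR²) = 0.5.
At the top, contact is just lost when gravity alone supplies the centripetal force: Mg = Mv_top²/r, i.e. v_top² = gr.
With ω = v/R, the kinetic energy at speed v is ½(1+k)Mv² = (3/4)Mv².
Energy conservation from release (height h) to the top (height 2r): Mgh = Mg(2r) + (3/4)M·gr.
Thus h_min = 2r + (1+k)r/2 = r(2 + 1.5/2) = 0.539 × 2.75 ≈ 1.48 m.

h_min ≈ 1.48 m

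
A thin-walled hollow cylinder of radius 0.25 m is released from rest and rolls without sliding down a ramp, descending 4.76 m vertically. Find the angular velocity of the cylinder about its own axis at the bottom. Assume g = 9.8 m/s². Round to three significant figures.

For this body I = MR², i.e. k = I/(MR²) = 1.
The rolling condition ω = v/R makes the rotational term ½I(v/R)² = ½kMv², so KE_total = ½(1+k)Mv² = Mv².
Energy conservation Mgh = ½(1+k)Mv² gives v = √(2gh/(1+k)) = √(2 × 9.8 × 4.76 / 2) = 6.83 m/s.
The angular speed follows from ω = v/R = 6.83/0.25 ≈ 27.3 rad/s.

ω ≈ 27.3 rad/s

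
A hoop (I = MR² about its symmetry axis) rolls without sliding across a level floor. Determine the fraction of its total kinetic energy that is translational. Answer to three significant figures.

fraction ≈ 0.500

With I = MR², the ratio k = I/(MR²) is 1.
With ω = v/R, KE_trans = ½Mv² and KE_rot = ½Iω² = ½kMv², so KE_total = ½(1+k)Mv².
The translational fraction is therefore 1/(1+k) = 1/2 ≈ 0.500.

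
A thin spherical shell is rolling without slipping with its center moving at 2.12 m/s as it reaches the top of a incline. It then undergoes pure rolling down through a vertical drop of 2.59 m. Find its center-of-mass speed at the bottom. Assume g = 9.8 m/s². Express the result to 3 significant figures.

v ≈ 5.91 m/s

With I = (2/3)MR², the ratio k = I/(MR²) is 2/3.
Pure rolling means v = ωR; then KE = ½Mv² + ½I(v/R)² = ½(1+k)Mv² = (5/6)Mv².
Energy conservation: (5/6)Mv₀² + Mgh = (5/6)Mv², so v² = v₀² + 2gh/(1+k).
v = √(2.12² + 2×9.8×2.59/1.667) = √34.95 ≈ 5.91 m/s.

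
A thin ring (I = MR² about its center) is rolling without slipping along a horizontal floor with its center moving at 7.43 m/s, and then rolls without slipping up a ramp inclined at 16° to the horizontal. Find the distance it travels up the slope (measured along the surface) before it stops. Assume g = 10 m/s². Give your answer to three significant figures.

d ≈ 20.0 m

Here I = MR², so the shape factor k = I/(MR²) = 1.
The rolling condition ω = v/R makes the rotational term ½I(v/R)² = ½kMv², so KE_total = ½(1+k)Mv² = Mv².
Setting this equal to Mgh gives the vertical rise h = (1+k)v₀²/(2g) = 2×7.43²/(2×10) = 5.52 m.
Along the incline, d = h/sinθ = 5.52/sin16° ≈ 20.0 m.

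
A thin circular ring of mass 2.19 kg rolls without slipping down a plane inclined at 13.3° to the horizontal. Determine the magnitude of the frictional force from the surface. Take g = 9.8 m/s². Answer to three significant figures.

f ≈ 2.47 N

The moment of inertia is MR², giving k ≡ I/(MR²) = 1.
Along the incline Mg sinθ − f = Ma, and torque about the center fR = Iα = kMR²(a/R) gives f = kMa.
Combining, a = g sinθ/(1+k) and f = kMa = kMg sinθ/(1+k).
f = 1 × 2.19 × 9.8 × sin13.3° / 2 ≈ 2.47 N.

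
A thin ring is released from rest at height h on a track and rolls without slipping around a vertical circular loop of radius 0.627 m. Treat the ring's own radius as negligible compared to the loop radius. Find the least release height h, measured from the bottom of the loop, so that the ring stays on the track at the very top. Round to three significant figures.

h_min ≈ 1.88 m

The moment of inertia is MR², giving k ≡ I/(MR²) = 1.
At the top of the loop, the minimum-contact condition is Mg = Mv_top²/r, so v_top² = gr.
With ω = v/R, the kinetic energy at speed v is ½(1+k)Mv² = Mv².
Energy conservation from release (height h) to the top (height 2r): Mgh = Mg(2r) + M·gr.
Thus h_min = 2r + (1+k)r/2 = r(2 + 2/2) = 0.627 × 3 ≈ 1.88 m.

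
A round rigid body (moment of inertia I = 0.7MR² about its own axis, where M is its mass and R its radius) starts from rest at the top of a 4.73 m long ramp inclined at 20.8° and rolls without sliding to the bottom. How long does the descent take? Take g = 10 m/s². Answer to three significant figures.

For this body I = 0.7MR², i.e. k = I/(MR²) = 0.7.
Along the incline Mg sinθ − f = Ma, and torque about the center fR = Iα = kMR²(a/R) gives f = kMa.
Hence a = g sinθ/(1+k) = 10×sin20.8°/1.7 = 2.089 m/s².
With constant a from rest, t = √(2L/a) = √(2·4.73/2.089) ≈ 2.13 s.

t ≈ 2.13 s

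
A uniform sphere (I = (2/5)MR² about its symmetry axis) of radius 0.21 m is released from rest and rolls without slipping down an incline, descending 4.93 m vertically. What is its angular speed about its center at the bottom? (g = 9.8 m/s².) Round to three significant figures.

With I = (2/5)MR², the ratio k = I/(MR²) is 0.4.
Pure rolling means v = ωR; then KE = ½Mv² + ½I(v/R)² = ½(1+k)Mv² = (7/10)Mv².
Energy conservation Mgh = ½(1+k)Mv² gives v = √(2gh/(1+k)) = √(2 × 9.8 × 4.93 / 1.4) = 8.308 m/s.
Then ω = v/R = 8.308 / 0.21 ≈ 39.6 rad/s.

ω ≈ 39.6 rad/s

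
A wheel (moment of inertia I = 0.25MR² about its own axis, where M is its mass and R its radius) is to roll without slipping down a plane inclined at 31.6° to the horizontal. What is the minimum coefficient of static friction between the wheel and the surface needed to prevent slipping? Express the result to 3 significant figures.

The moment of inertia is 0.25MR², giving k ≡ I/(MR²) = 0.25.
Translational: Mg sinθ − f = Ma. Rotational about the CM: fR = Iα = kMRa, so f = kMa.
These give a = g sinθ/(1+k) and the required friction f = kMg sinθ/(1+k).
The normal force is N = Mg cosθ, so μ_min = f/N = k tanθ/(1+k).
μ_min = 0.25 × tan31.6° / 1.25 ≈ 0.123.

μ_min ≈ 0.123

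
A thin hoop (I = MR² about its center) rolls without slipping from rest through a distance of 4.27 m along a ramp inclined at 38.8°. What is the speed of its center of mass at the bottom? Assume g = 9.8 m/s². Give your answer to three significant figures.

For this body I = MR², i.e. k = I/(MR²) = 1.
Since it rolls without slipping, ω = v/R and KE = ½Mv² + ½Iω² = ½(1+k)Mv² = Mv².
The vertical drop is h = L sinθ = 4.27 × sin38.8° = 2.676 m.
Energy conservation: Mgh = Mv², so v = √(2gh/(1+k)) = √(2 × 9.8 × 2.676 / 2) ≈ 5.12 m/s.

v ≈ 5.12 m/s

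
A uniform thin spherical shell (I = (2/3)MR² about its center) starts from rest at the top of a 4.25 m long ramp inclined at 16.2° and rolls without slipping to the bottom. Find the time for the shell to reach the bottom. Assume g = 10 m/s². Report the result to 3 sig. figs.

t ≈ 2.25 s

With I = (2/3)MR², the ratio k = I/(MR²) is 2/3.
Along the incline Mg sinθ − f = Ma, and torque about the center fR = Iα = kMR²(a/R) gives f = kMa.
Hence a = g sinθ/(1+k) = 10×sin16.2°/1.667 = 1.674 m/s².
Starting from rest, L = ½at², so t = √(2L/a) = √(2×4.25/1.674) ≈ 2.25 s.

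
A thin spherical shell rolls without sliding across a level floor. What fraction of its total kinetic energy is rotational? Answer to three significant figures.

fraction ≈ 0.400

The moment of inertia is (2/3)MR², giving k ≡ I/(MR²) = 2/3.
Since ω = v/R, the translational part is ½Mv² and the rotational part is ½I(v/R)² = ½kMv²; the total is ½(1+k)Mv².
The rotational fraction is therefore k/(1+k) = (2/3)/1.667 ≈ 0.400.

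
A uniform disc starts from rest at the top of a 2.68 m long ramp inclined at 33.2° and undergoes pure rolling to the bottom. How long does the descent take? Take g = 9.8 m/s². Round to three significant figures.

Here I = (1/2)MR², so the shape factor k = I/(MR²) = 0.5.
Along the incline Mg sinθ − f = Ma, and torque about the center fR = Iα = kMR²(a/R) gives f = kMa.
Hence a = g sinθ/(1+k) = 9.8×sin33.2°/1.5 = 3.577 m/s².
Starting from rest, L = ½at², so t = √(2L/a) = √(2×2.68/3.577) ≈ 1.22 s.

t ≈ 1.22 s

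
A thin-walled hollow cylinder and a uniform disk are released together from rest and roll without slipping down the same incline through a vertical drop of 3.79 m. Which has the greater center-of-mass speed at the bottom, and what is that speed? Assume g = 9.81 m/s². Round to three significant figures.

the uniform disk, at v ≈ 7.04 m/s

For rolling without slipping, Mgh = ½(1+k)Mv² where k = I/(MR²), so v = √(2gh/(1+k)).
Thin-walled hollow cylinder: k = 1, giving v = √(2×9.81×3.79/2) = 6.098 m/s.
Uniform disk: k = 0.5, giving v = √(2×9.81×3.79/1.5) = 7.041 m/s.
The smaller k wins: the uniform disk, at ≈ 7.04 m/s.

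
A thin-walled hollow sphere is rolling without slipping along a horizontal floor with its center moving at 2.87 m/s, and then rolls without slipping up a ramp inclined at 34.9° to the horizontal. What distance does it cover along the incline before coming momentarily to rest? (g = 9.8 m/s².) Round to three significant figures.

d ≈ 1.22 m

For this body I = (2/3)MR², i.e. k = I/(MR²) = 2/3.
Since it rolls without slipping, ω = v/R and KE = ½Mv² + ½Iω² = ½(1+k)Mv² = (5/6)Mv².
Setting this equal to Mgh gives the vertical rise h = (1+k)v₀²/(2g) = 1.667×2.87²/(2×9.8) = 0.7004 m.
The distance along the slope is d = h/sinθ = 0.7004/sin34.9° ≈ 1.22 m.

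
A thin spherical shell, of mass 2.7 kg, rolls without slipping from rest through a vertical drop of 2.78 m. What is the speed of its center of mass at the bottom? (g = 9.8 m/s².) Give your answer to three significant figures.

v ≈ 5.72 m/s

The moment of inertia is (2/3)MR², giving k ≡ I/(MR²) = 2/3.
Pure rolling means v = ωR; then KE = ½Mv² + ½I(v/R)² = ½(1+k)Mv² = (5/6)Mv².
Energy conservation: Mgh = (5/6)Mv², so v = √(2gh/(1+k)) = √(2 × 9.8 × 2.78 / 1.667) ≈ 5.72 m/s.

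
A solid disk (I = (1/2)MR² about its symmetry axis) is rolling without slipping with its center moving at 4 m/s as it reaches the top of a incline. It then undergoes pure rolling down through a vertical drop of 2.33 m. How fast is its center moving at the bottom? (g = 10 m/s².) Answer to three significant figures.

With I = (1/2)MR², the ratio k = I/(MR²) is 0.5.
The rolling condition ω = v/R makes the rotational term ½I(v/R)² = ½kMv², so KE_total = ½(1+k)Mv² = (3/4)Mv².
Energy conservation: (3/4)Mv₀² + Mgh = (3/4)Mv², so v² = v₀² + 2gh/(1+k).
v = √(4² + 2×10×2.33/1.5) = √47.07 ≈ 6.86 m/s.

v ≈ 6.86 m/s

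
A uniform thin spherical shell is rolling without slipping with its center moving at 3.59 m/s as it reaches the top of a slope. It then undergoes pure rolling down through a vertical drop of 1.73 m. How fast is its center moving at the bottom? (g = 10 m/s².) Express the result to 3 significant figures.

v ≈ 5.80 m/s

For this body I = (2/3)MR², i.e. k = I/(MR²) = 2/3.
Rolling without slipping gives ω = v/R, so the total kinetic energy is ½Mv² + ½Iω² = ½(1+k)Mv² = (5/6)Mv².
Energy conservation: (5/6)Mv₀² + Mgh = (5/6)Mv², so v² = v₀² + 2gh/(1+k).
v = √(3.59² + 2×10×1.73/1.667) = √33.65 ≈ 5.80 m/s.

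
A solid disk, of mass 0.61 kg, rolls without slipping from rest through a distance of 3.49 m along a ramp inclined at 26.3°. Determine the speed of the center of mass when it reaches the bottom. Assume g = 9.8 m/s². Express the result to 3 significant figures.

Here I = (1/2)MR², so the shape factor k = I/(MR²) = 0.5.
Rolling without slipping gives ω = v/R, so the total kinetic energy is ½Mv² + ½Iω² = ½(1+k)Mv² = (3/4)Mv².
The vertical drop is h = L sinθ = 3.49 × sin26.3° = 1.546 m.
Energy conservation: Mgh = (3/4)Mv², so v = √(2gh/(1+k)) = √(2 × 9.8 × 1.546 / 1.5) ≈ 4.50 m/s.

v ≈ 4.50 m/s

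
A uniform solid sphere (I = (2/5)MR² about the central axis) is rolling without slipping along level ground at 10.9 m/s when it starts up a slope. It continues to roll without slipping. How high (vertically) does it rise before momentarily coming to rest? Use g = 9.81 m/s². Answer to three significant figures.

h ≈ 8.48 m

For this body I = (2/5)MR², i.e. k = I/(MR²) = 0.4.
Since it rolls without slipping, ω = v/R and KE = ½Mv² + ½Iω² = ½(1+k)Mv² = (7/10)Mv².
At the top the kinetic energy is zero, so (7/10)Mv₀² = Mgh.
Thus h = (1+k)v₀²/(2g) = 1.4 × 10.9² / (2 × 9.81) ≈ 8.48 m.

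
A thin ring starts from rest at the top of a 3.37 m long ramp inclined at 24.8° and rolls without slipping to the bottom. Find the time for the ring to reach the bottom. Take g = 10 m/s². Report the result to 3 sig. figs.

For this body I = MR², i.e. k = I/(MR²) = 1.
Newton's second law down the slope: Mg sinθ − f = Ma. The torque equation fR = Iα (with α = a/R) gives f = kMa.
Hence a = g sinθ/(1+k) = 10×sin24.8°/2 = 2.097 m/s².
With constant a from rest, t = √(2L/a) = √(2·3.37/2.097) ≈ 1.79 s.

t ≈ 1.79 s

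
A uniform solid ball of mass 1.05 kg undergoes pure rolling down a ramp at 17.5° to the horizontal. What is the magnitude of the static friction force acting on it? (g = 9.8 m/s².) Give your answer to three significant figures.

f ≈ 0.884 N

With I = (2/5)MR², the ratio k = I/(MR²) is 0.4.
Newton's second law down the slope: Mg sinθ − f = Ma. The torque equation fR = Iα (with α = a/R) gives f = kMa.
Combining, a = g sinθ/(1+k) and f = kMa = kMg sinθ/(1+k).
f = 0.4 × 1.05 × 9.8 × sin17.5° / 1.4 ≈ 0.884 N.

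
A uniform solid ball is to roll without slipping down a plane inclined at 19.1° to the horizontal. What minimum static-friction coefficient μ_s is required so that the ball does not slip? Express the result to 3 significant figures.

Here I = (2/5)MR², so the shape factor k = I/(MR²) = 0.4.
Newton's second law down the slope: Mg sinθ − f = Ma. The torque equation fR = Iα (with α = a/R) gives f = kMa.
These give a = g sinθ/(1+k) and the required friction f = kMg sinθ/(1+k).
With N = Mg cosθ, the no-slip condition f ≤ μN gives μ_min = f/N = k tanθ/(1+k).
μ_min = 0.4 × tan19.1° / 1.4 ≈ 0.0989.

μ_min ≈ 0.0989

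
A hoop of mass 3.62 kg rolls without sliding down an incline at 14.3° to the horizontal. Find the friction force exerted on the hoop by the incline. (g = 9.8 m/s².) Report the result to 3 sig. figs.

f ≈ 4.38 N

With I = MR², the ratio k = I/(MR²) is 1.
Newton's second law down the slope: Mg sinθ − f = Ma. The torque equation fR = Iα (with α = a/R) gives f = kMa.
Combining, a = g sinθ/(1+k) and f = kMa = kMg sinθ/(1+k).
f = 1 × 3.62 × 9.8 × sin14.3° / 2 ≈ 4.38 N.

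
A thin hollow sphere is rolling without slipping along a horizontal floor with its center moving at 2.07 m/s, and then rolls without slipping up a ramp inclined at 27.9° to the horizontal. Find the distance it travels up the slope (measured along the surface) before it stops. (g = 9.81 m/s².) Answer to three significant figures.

Here I = (2/3)MR², so the shape factor k = I/(MR²) = 2/3.
The rolling condition ω = v/R makes the rotational term ½I(v/R)² = ½kMv², so KE_total = ½(1+k)Mv² = (5/6)Mv².
Setting this equal to Mgh gives the vertical rise h = (1+k)v₀²/(2g) = 1.667×2.07²/(2×9.81) = 0.364 m.
Along the incline, d = h/sinθ = 0.364/sin27.9° ≈ 0.778 m.

d ≈ 0.778 m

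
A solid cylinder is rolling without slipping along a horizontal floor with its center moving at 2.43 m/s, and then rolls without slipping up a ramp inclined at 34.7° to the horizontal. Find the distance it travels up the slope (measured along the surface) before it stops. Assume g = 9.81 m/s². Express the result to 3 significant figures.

Here I = (1/2)MR², so the shape factor k = I/(MR²) = 0.5.
Since it rolls without slipping, ω = v/R and KE = ½Mv² + ½Iω² = ½(1+k)Mv² = (3/4)Mv².
Setting this equal to Mgh gives the vertical rise h = (1+k)v₀²/(2g) = 1.5×2.43²/(2×9.81) = 0.4514 m.
Along the incline, d = h/sinθ = 0.4514/sin34.7° ≈ 0.793 m.

d ≈ 0.793 m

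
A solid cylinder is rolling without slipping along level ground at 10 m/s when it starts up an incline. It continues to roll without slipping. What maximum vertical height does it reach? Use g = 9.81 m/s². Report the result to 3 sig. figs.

h ≈ 7.65 m

For this body I = (1/2)MR², i.e. k = I/(MR²) = 0.5.
The rolling condition ω = v/R makes the rotational term ½I(v/R)² = ½kMv², so KE_total = ½(1+k)Mv² = (3/4)Mv².
All of this converts to potential energy at the highest point: (3/4)Mv₀² = Mgh.
Thus h = (1+k)v₀²/(2g) = 1.5 × 10² / (2 × 9.81) ≈ 7.65 m.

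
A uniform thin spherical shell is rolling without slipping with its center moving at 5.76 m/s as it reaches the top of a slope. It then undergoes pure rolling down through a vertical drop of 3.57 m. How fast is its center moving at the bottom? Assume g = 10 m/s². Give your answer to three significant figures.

For this body I = (2/3)MR², i.e. k = I/(MR²) = 2/3.
Rolling without slipping gives ω = v/R, so the total kinetic energy is ½Mv² + ½Iω² = ½(1+k)Mv² = (5/6)Mv².
Conserving energy between top and bottom: (5/6)Mv² = (5/6)Mv₀² + Mgh, hence v² = v₀² + 2gh/(1+k).
v = √(5.76² + 2×10×3.57/1.667) = √76.02 ≈ 8.72 m/s.

v ≈ 8.72 m/s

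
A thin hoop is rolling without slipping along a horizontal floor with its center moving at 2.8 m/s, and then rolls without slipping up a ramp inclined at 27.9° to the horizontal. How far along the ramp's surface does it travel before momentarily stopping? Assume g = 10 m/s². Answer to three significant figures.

The moment of inertia is MR², giving k ≡ I/(MR²) = 1.
The rolling condition ω = v/R makes the rotational term ½I(v/R)² = ½kMv², so KE_total = ½(1+k)Mv² = Mv².
Setting this equal to Mgh gives the vertical rise h = (1+k)v₀²/(2g) = 2×2.8²/(2×10) = 0.784 m.
The distance along the slope is d = h/sinθ = 0.784/sin27.9° ≈ 1.68 m.

d ≈ 1.68 m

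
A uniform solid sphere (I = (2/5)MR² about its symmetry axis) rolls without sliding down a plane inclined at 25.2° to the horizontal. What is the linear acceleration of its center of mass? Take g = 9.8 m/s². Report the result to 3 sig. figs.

For this body I = (2/5)MR², i.e. k = I/(MR²) = 0.4.
Newton's second law down the slope: Mg sinθ − f = Ma. The torque equation fR = Iα (with α = a/R) gives f = kMa.
Eliminating f: Mg sinθ = (1+k)Ma, so a = g sinθ/(1+k) = 9.8 × sin25.2° / 1.4 ≈ 2.98 m/s².

a ≈ 2.98 m/s²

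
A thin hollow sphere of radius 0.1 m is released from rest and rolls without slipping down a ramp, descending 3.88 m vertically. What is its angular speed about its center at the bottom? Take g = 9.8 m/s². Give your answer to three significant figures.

ω ≈ 67.5 rad/s

For this body I = (2/3)MR², i.e. k = I/(MR²) = 2/3.
The rolling condition ω = v/R makes the rotational term ½I(v/R)² = ½kMv², so KE_total = ½(1+k)Mv² = (5/6)Mv².
Energy conservation Mgh = ½(1+k)Mv² gives v = √(2gh/(1+k)) = √(2 × 9.8 × 3.88 / 1.667) = 6.755 m/s.
Then ω = v/R = 6.755 / 0.1 ≈ 67.5 rad/s.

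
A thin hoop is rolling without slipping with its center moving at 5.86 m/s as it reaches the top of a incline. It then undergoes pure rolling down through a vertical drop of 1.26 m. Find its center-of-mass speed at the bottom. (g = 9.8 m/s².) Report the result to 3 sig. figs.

v ≈ 6.83 m/s

For this body I = MR², i.e. k = I/(MR²) = 1.
Since it rolls without slipping, ω = v/R and KE = ½Mv² + ½Iω² = ½(1+k)Mv² = Mv².
Conserving energy between top and bottom: Mv² = Mv₀² + Mgh, hence v² = v₀² + 2gh/(1+k).
v = √(5.86² + 2×9.8×1.26/2) = √46.69 ≈ 6.83 m/s.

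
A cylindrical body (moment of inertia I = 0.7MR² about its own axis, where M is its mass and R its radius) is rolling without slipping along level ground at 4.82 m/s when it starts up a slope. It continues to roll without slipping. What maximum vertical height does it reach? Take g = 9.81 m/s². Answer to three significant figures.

h ≈ 2.01 m

The moment of inertia is 0.7MR², giving k ≡ I/(MR²) = 0.7.
Pure rolling means v = ωR; then KE = ½Mv² + ½I(v/R)² = ½(1+k)Mv² = (17/20)Mv².
At the top the kinetic energy is zero, so (17/20)Mv₀² = Mgh.
Thus h = (1+k)v₀²/(2g) = 1.7 × 4.82² / (2 × 9.81) ≈ 2.01 m.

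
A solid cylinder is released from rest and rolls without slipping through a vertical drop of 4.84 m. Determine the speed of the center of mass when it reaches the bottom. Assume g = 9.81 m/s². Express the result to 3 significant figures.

For this body I = (1/2)MR², i.e. k = I/(MR²) = 0.5.
Pure rolling means v = ωR; then KE = ½Mv² + ½I(v/R)² = ½(1+k)Mv² = (3/4)Mv².
Setting Mgh = (3/4)Mv² gives v = √(2gh/(1+k)) = √(2·9.81·4.84/1.5) ≈ 7.96 m/s.

v ≈ 7.96 m/s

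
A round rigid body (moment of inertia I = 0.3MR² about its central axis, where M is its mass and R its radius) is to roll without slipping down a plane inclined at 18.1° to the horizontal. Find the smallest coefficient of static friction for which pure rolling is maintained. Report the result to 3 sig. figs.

The moment of inertia is 0.3MR², giving k ≡ I/(MR²) = 0.3.
Newton's second law down the slope: Mg sinθ − f = Ma. The torque equation fR = Iα (with α = a/R) gives f = kMa.
These give a = g sinθ/(1+k) and the required friction f = kMg sinθ/(1+k).
The normal force is N = Mg cosθ, so μ_min = f/N = k tanθ/(1+k).
μ_min = 0.3 × tan18.1° / 1.3 ≈ 0.0754.

μ_min ≈ 0.0754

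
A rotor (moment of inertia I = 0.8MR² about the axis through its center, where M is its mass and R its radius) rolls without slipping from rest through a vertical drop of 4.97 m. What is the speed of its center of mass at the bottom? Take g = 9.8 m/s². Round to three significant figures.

For this body I = 0.8MR², i.e. k = I/(MR²) = 0.8.
The rolling condition ω = v/R makes the rotational term ½I(v/R)² = ½kMv², so KE_total = ½(1+k)Mv² = (9/10)Mv².
Energy conservation: Mgh = (9/10)Mv², so v = √(2gh/(1+k)) = √(2 × 9.8 × 4.97 / 1.8) ≈ 7.36 m/s.

v ≈ 7.36 m/s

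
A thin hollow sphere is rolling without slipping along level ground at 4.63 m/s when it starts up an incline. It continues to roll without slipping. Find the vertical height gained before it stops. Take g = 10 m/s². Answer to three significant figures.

The moment of inertia is (2/3)MR², giving k ≡ I/(MR²) = 2/3.
Since it rolls without slipping, ω = v/R and KE = ½Mv² + ½Iω² = ½(1+k)Mv² = (5/6)Mv².
All of this converts to potential energy at the highest point: (5/6)Mv₀² = Mgh.
Thus h = (1+k)v₀²/(2g) = 1.667 × 4.63² / (2 × 10) ≈ 1.79 m.

h ≈ 1.79 m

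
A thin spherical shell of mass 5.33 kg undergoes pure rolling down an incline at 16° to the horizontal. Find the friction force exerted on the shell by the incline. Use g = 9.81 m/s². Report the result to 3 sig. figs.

Here I = (2/3)MR², so the shape factor k = I/(MR²) = 2/3.
Translational: Mg sinθ − f = Ma. Rotational about the CM: fR = Iα = kMRa, so f = kMa.
Combining, a = g sinθ/(1+k) and f = kMa = kMg sinθ/(1+k).
f = (2/3) × 5.33 × 9.81 × sin16° / 1.667 ≈ 5.76 N.

f ≈ 5.76 N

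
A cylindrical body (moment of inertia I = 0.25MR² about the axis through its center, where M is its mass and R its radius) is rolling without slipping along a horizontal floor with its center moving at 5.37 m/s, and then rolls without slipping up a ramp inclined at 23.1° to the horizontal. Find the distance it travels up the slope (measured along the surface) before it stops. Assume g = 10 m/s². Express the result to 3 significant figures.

Here I = 0.25MR², so the shape factor k = I/(MR²) = 0.25.
Since it rolls without slipping, ω = v/R and KE = ½Mv² + ½Iω² = ½(1+k)Mv² = (5/8)Mv².
Setting this equal to Mgh gives the vertical rise h = (1+k)v₀²/(2g) = 1.25×5.37²/(2×10) = 1.802 m.
Along the incline, d = h/sinθ = 1.802/sin23.1° ≈ 4.59 m.

d ≈ 4.59 m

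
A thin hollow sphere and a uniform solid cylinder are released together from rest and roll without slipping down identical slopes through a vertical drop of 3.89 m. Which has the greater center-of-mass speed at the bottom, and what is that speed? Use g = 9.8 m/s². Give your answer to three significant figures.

For rolling without slipping, Mgh = ½(1+k)Mv² where k = I/(MR²), so v = √(2gh/(1+k)).
Thin hollow sphere: k = 2/3, giving v = √(2×9.8×3.89/1.667) = 6.764 m/s.
Uniform solid cylinder: k = 0.5, giving v = √(2×9.8×3.89/1.5) = 7.129 m/s.
The smaller k wins: the uniform solid cylinder, at ≈ 7.13 m/s.

the uniform solid cylinder, at v ≈ 7.13 m/s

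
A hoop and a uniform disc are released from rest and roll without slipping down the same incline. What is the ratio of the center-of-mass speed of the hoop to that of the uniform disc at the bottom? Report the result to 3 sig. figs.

v_ratio ≈ 0.866

Each satisfies Mgh = ½(1+k)Mv² with k = I/(MR²), so v ∝ 1/√(1+k).
For the hoop k = 1; for the uniform disc k = 0.5.
v₁/v₂ = √((1+k₂)/(1+k₁)) = √(1.5/2) ≈ 0.866.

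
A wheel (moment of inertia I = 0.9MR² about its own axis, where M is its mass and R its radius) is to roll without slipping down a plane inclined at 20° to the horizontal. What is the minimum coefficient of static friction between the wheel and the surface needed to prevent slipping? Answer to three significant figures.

For this body I = 0.9MR², i.e. k = I/(MR²) = 0.9.
Along the incline Mg sinθ − f = Ma, and torque about the center fR = Iα = kMR²(a/R) gives f = kMa.
These give a = g sinθ/(1+k) and the required friction f = kMg sinθ/(1+k).
The normal force is N = Mg cosθ, so μ_min = f/N = k tanθ/(1+k).
μ_min = 0.9 × tan20° / 1.9 ≈ 0.172.

μ_min ≈ 0.172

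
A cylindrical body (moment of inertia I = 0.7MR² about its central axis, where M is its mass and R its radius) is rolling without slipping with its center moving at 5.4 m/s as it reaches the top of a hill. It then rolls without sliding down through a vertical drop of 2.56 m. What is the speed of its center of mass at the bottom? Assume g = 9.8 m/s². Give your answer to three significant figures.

v ≈ 7.66 m/s

With I = 0.7MR², the ratio k = I/(MR²) is 0.7.
Pure rolling means v = ωR; then KE = ½Mv² + ½I(v/R)² = ½(1+k)Mv² = (17/20)Mv².
Conserving energy between top and bottom: (17/20)Mv² = (17/20)Mv₀² + Mgh, hence v² = v₀² + 2gh/(1+k).
v = √(5.4² + 2×9.8×2.56/1.7) = √58.68 ≈ 7.66 m/s.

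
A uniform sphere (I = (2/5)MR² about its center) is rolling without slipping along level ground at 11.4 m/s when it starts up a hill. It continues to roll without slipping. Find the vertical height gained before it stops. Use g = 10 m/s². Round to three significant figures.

With I = (2/5)MR², the ratio k = I/(MR²) is 0.4.
The rolling condition ω = v/R makes the rotational term ½I(v/R)² = ½kMv², so KE_total = ½(1+k)Mv² = (7/10)Mv².
All of this converts to potential energy at the highest point: (7/10)Mv₀² = Mgh.
Thus h = (1+k)v₀²/(2g) = 1.4 × 11.4² / (2 × 10) ≈ 9.10 m.

h ≈ 9.10 m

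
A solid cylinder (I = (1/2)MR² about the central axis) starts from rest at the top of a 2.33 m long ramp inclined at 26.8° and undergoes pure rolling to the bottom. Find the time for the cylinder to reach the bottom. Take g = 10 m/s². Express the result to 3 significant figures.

t ≈ 1.25 s

Here I = (1/2)MR², so the shape factor k = I/(MR²) = 0.5.
Newton's second law down the slope: Mg sinθ − f = Ma. The torque equation fR = Iα (with α = a/R) gives f = kMa.
Hence a = g sinθ/(1+k) = 10×sin26.8°/1.5 = 3.006 m/s².
With constant a from rest, t = √(2L/a) = √(2·2.33/3.006) ≈ 1.25 s.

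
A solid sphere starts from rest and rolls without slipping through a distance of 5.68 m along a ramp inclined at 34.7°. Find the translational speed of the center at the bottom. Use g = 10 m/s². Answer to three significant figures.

Here I = (2/5)MR², so the shape factor k = I/(MR²) = 0.4.
Since it rolls without slipping, ω = v/R and KE = ½Mv² + ½Iω² = ½(1+k)Mv² = (7/10)Mv².
The vertical drop is h = L sinθ = 5.68 × sin34.7° = 3.234 m.
Setting Mgh = (7/10)Mv² gives v = √(2gh/(1+k)) = √(2·10·3.234/1.4) ≈ 6.80 m/s.

v ≈ 6.80 m/s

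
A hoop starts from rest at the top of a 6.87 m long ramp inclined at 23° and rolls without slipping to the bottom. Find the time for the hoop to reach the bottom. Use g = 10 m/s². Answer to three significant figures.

t ≈ 2.65 s

Here I = MR², so the shape factor k = I/(MR²) = 1.
Translational: Mg sinθ − f = Ma. Rotational about the CM: fR = Iα = kMRa, so f = kMa.
Hence a = g sinθ/(1+k) = 10×sin23°/2 = 1.954 m/s².
With constant a from rest, t = √(2L/a) = √(2·6.87/1.954) ≈ 2.65 s.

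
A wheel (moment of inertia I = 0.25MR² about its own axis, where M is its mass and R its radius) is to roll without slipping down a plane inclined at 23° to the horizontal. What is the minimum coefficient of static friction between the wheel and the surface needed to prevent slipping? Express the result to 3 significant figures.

Here I = 0.25MR², so the shape factor k = I/(MR²) = 0.25.
Along the incline Mg sinθ − f = Ma, and torque about the center fR = Iα = kMR²(a/R) gives f = kMa.
These give a = g sinθ/(1+k) and the required friction f = kMg sinθ/(1+k).
The normal force is N = Mg cosθ, so μ_min = f/N = k tanθ/(1+k).
μ_min = 0.25 × tan23° / 1.25 ≈ 0.0849.

μ_min ≈ 0.0849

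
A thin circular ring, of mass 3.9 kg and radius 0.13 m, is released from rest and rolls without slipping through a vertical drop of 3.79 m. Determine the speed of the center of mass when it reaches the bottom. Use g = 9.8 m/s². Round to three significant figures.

v ≈ 6.09 m/s

For this body I = MR², i.e. k = I/(MR²) = 1.
Since it rolls without slipping, ω = v/R and KE = ½Mv² + ½Iω² = ½(1+k)Mv² = Mv².
Setting Mgh = Mv² gives v = √(2gh/(1+k)) = √(2·9.8·3.79/2) ≈ 6.09 m/s.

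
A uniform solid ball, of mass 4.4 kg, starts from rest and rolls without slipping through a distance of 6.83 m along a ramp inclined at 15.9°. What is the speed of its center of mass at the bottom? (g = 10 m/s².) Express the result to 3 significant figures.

v ≈ 5.17 m/s

The moment of inertia is (2/5)MR², giving k ≡ I/(MR²) = 0.4.
Rolling without slipping gives ω = v/R, so the total kinetic energy is ½Mv² + ½Iω² = ½(1+k)Mv² = (7/10)Mv².
The vertical drop is h = L sinθ = 6.83 × sin15.9° = 1.871 m.
Setting Mgh = (7/10)Mv² gives v = √(2gh/(1+k)) = √(2·10·1.871/1.4) ≈ 5.17 m/s.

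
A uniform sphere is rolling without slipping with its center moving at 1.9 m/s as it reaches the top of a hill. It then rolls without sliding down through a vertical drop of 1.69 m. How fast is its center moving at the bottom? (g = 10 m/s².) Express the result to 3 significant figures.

The moment of inertia is (2/5)MR², giving k ≡ I/(MR²) = 0.4.
The rolling condition ω = v/R makes the rotational term ½I(v/R)² = ½kMv², so KE_total = ½(1+k)Mv² = (7/10)Mv².
Energy conservation: (7/10)Mv₀² + Mgh = (7/10)Mv², so v² = v₀² + 2gh/(1+k).
v = √(1.9² + 2×10×1.69/1.4) = √27.75 ≈ 5.27 m/s.

v ≈ 5.27 m/s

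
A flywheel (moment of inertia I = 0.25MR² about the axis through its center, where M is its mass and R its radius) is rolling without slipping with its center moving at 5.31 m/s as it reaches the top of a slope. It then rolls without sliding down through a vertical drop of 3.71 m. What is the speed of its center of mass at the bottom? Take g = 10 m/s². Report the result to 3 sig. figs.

The moment of inertia is 0.25MR², giving k ≡ I/(MR²) = 0.25.
The rolling condition ω = v/R makes the rotational term ½I(v/R)² = ½kMv², so KE_total = ½(1+k)Mv² = (5/8)Mv².
Conserving energy between top and bottom: (5/8)Mv² = (5/8)Mv₀² + Mgh, hence v² = v₀² + 2gh/(1+k).
v = √(5.31² + 2×10×3.71/1.25) = √87.56 ≈ 9.36 m/s.

v ≈ 9.36 m/s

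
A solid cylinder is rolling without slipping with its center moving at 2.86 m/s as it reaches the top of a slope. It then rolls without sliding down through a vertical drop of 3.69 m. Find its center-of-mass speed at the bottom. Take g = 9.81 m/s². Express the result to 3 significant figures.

The moment of inertia is (1/2)MR², giving k ≡ I/(MR²) = 0.5.
Rolling without slipping gives ω = v/R, so the total kinetic energy is ½Mv² + ½Iω² = ½(1+k)Mv² = (3/4)Mv².
Conserving energy between top and bottom: (3/4)Mv² = (3/4)Mv₀² + Mgh, hence v² = v₀² + 2gh/(1+k).
v = √(2.86² + 2×9.81×3.69/1.5) = √56.44 ≈ 7.51 m/s.

v ≈ 7.51 m/s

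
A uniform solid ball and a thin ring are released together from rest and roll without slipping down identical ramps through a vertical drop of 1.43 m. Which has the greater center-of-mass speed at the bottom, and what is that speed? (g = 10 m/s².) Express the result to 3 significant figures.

the uniform solid ball, at v ≈ 4.52 m/s

For rolling without slipping, Mgh = ½(1+k)Mv² where k = I/(MR²), so v = √(2gh/(1+k)).
Uniform solid ball: k = 0.4, giving v = √(2×10×1.43/1.4) = 4.52 m/s.
Thin ring: k = 1, giving v = √(2×10×1.43/2) = 3.782 m/s.
The smaller k wins: the uniform solid ball, at ≈ 4.52 m/s.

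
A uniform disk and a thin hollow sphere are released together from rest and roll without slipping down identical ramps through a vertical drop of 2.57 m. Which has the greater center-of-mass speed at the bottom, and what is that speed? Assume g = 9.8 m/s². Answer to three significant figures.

the uniform disk, at v ≈ 5.79 m/s

For rolling without slipping, Mgh = ½(1+k)Mv² where k = I/(MR²), so v = √(2gh/(1+k)).
Uniform disk: k = 0.5, giving v = √(2×9.8×2.57/1.5) = 5.795 m/s.
Thin hollow sphere: k = 2/3, giving v = √(2×9.8×2.57/1.667) = 5.498 m/s.
The smaller k wins: the uniform disk, at ≈ 5.79 m/s.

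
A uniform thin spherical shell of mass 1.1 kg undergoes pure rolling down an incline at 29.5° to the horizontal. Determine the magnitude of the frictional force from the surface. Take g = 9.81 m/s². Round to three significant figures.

f ≈ 2.13 N

For this body I = (2/3)MR², i.e. k = I/(MR²) = 2/3.
Along the incline Mg sinθ − f = Ma, and torque about the center fR = Iα = kMR²(a/R) gives f = kMa.
Combining, a = g sinθ/(1+k) and f = kMa = kMg sinθ/(1+k).
f = (2/3) × 1.1 × 9.81 × sin29.5° / 1.667 ≈ 2.13 N.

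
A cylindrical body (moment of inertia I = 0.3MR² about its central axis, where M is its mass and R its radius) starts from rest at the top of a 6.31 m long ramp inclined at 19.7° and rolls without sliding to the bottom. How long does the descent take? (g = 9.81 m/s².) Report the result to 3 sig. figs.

Here I = 0.3MR², so the shape factor k = I/(MR²) = 0.3.
Along the incline Mg sinθ − f = Ma, and torque about the center fR = Iα = kMR²(a/R) gives f = kMa.
Hence a = g sinθ/(1+k) = 9.81×sin19.7°/1.3 = 2.544 m/s².
With constant a from rest, t = √(2L/a) = √(2·6.31/2.544) ≈ 2.23 s.

t ≈ 2.23 s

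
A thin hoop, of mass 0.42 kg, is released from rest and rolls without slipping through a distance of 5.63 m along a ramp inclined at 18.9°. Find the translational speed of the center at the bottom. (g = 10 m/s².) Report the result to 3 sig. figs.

Here I = MR², so the shape factor k = I/(MR²) = 1.
The rolling condition ω = v/R makes the rotational term ½I(v/R)² = ½kMv², so KE_total = ½(1+k)Mv² = Mv².
The vertical drop is h = L sinθ = 5.63 × sin18.9° = 1.824 m.
Energy conservation: Mgh = Mv², so v = √(2gh/(1+k)) = √(2 × 10 × 1.824 / 2) ≈ 4.27 m/s.

v ≈ 4.27 m/s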